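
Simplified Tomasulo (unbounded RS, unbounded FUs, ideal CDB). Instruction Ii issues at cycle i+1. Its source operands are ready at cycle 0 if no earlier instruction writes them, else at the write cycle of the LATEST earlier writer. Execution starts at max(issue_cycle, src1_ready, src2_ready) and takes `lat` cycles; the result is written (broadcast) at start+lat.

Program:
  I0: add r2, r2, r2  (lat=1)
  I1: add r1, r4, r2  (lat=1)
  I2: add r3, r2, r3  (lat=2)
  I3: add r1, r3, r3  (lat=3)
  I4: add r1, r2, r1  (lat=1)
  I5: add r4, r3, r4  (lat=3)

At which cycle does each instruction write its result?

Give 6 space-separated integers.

I0 add r2: issue@1 deps=(None,None) exec_start@1 write@2
I1 add r1: issue@2 deps=(None,0) exec_start@2 write@3
I2 add r3: issue@3 deps=(0,None) exec_start@3 write@5
I3 add r1: issue@4 deps=(2,2) exec_start@5 write@8
I4 add r1: issue@5 deps=(0,3) exec_start@8 write@9
I5 add r4: issue@6 deps=(2,None) exec_start@6 write@9

Answer: 2 3 5 8 9 9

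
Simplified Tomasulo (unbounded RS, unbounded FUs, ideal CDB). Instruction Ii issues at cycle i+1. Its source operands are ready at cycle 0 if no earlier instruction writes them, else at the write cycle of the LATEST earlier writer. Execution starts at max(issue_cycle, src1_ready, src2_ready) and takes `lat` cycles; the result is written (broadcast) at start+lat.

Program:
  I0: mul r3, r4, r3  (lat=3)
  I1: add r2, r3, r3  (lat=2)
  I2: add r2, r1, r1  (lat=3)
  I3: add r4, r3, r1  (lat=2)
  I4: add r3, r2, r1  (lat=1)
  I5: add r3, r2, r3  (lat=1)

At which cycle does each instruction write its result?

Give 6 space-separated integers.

Answer: 4 6 6 6 7 8

Derivation:
I0 mul r3: issue@1 deps=(None,None) exec_start@1 write@4
I1 add r2: issue@2 deps=(0,0) exec_start@4 write@6
I2 add r2: issue@3 deps=(None,None) exec_start@3 write@6
I3 add r4: issue@4 deps=(0,None) exec_start@4 write@6
I4 add r3: issue@5 deps=(2,None) exec_start@6 write@7
I5 add r3: issue@6 deps=(2,4) exec_start@7 write@8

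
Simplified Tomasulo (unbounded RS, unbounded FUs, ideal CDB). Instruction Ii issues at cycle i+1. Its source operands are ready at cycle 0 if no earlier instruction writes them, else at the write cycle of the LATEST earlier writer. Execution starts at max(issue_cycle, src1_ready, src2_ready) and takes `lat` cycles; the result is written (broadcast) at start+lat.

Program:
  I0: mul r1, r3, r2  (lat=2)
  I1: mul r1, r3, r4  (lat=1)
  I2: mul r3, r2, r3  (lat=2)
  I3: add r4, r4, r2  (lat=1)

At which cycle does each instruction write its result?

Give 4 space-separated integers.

Answer: 3 3 5 5

Derivation:
I0 mul r1: issue@1 deps=(None,None) exec_start@1 write@3
I1 mul r1: issue@2 deps=(None,None) exec_start@2 write@3
I2 mul r3: issue@3 deps=(None,None) exec_start@3 write@5
I3 add r4: issue@4 deps=(None,None) exec_start@4 write@5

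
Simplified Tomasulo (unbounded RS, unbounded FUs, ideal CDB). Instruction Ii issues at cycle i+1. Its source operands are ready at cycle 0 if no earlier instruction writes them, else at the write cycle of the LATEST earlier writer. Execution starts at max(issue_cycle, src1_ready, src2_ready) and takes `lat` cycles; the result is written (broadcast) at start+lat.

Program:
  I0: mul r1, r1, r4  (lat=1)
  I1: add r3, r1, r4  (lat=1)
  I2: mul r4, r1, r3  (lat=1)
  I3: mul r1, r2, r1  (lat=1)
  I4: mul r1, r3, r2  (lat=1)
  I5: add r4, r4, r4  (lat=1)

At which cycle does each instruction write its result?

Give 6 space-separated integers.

I0 mul r1: issue@1 deps=(None,None) exec_start@1 write@2
I1 add r3: issue@2 deps=(0,None) exec_start@2 write@3
I2 mul r4: issue@3 deps=(0,1) exec_start@3 write@4
I3 mul r1: issue@4 deps=(None,0) exec_start@4 write@5
I4 mul r1: issue@5 deps=(1,None) exec_start@5 write@6
I5 add r4: issue@6 deps=(2,2) exec_start@6 write@7

Answer: 2 3 4 5 6 7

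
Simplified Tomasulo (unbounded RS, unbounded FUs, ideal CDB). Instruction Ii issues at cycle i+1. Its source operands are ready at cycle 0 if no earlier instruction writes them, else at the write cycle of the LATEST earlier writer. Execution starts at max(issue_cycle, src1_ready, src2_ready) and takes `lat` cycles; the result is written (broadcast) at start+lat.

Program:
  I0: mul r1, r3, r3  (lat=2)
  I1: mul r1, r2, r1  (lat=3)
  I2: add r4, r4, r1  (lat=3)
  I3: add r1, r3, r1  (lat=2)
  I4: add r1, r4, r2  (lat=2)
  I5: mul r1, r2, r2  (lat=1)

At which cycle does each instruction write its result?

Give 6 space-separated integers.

Answer: 3 6 9 8 11 7

Derivation:
I0 mul r1: issue@1 deps=(None,None) exec_start@1 write@3
I1 mul r1: issue@2 deps=(None,0) exec_start@3 write@6
I2 add r4: issue@3 deps=(None,1) exec_start@6 write@9
I3 add r1: issue@4 deps=(None,1) exec_start@6 write@8
I4 add r1: issue@5 deps=(2,None) exec_start@9 write@11
I5 mul r1: issue@6 deps=(None,None) exec_start@6 write@7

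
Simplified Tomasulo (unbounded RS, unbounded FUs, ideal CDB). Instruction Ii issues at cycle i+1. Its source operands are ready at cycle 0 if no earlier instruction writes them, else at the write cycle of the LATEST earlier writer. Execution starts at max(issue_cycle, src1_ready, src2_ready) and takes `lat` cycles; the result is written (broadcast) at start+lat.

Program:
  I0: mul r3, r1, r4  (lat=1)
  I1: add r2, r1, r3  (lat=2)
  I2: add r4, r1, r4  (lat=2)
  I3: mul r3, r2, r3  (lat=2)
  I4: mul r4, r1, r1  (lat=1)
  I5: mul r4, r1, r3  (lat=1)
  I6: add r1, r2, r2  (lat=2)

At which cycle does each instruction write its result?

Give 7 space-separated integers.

I0 mul r3: issue@1 deps=(None,None) exec_start@1 write@2
I1 add r2: issue@2 deps=(None,0) exec_start@2 write@4
I2 add r4: issue@3 deps=(None,None) exec_start@3 write@5
I3 mul r3: issue@4 deps=(1,0) exec_start@4 write@6
I4 mul r4: issue@5 deps=(None,None) exec_start@5 write@6
I5 mul r4: issue@6 deps=(None,3) exec_start@6 write@7
I6 add r1: issue@7 deps=(1,1) exec_start@7 write@9

Answer: 2 4 5 6 6 7 9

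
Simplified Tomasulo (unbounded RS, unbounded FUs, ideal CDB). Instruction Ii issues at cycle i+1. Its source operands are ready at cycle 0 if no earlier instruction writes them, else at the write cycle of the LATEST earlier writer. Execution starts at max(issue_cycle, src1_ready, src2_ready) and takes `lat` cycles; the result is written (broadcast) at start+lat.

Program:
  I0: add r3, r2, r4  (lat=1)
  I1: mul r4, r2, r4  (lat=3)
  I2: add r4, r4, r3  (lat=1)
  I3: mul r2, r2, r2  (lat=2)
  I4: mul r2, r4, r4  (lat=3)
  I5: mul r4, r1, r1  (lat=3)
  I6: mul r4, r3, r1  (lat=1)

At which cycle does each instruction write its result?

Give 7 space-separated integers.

Answer: 2 5 6 6 9 9 8

Derivation:
I0 add r3: issue@1 deps=(None,None) exec_start@1 write@2
I1 mul r4: issue@2 deps=(None,None) exec_start@2 write@5
I2 add r4: issue@3 deps=(1,0) exec_start@5 write@6
I3 mul r2: issue@4 deps=(None,None) exec_start@4 write@6
I4 mul r2: issue@5 deps=(2,2) exec_start@6 write@9
I5 mul r4: issue@6 deps=(None,None) exec_start@6 write@9
I6 mul r4: issue@7 deps=(0,None) exec_start@7 write@8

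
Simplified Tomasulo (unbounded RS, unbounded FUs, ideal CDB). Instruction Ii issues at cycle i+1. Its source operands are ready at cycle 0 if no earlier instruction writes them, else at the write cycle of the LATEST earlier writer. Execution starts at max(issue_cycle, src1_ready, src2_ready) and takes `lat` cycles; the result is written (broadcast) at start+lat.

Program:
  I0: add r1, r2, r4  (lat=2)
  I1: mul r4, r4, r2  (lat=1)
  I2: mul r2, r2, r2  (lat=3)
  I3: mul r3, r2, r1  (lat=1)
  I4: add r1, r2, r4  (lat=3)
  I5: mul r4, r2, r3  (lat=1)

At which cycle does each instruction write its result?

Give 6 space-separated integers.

Answer: 3 3 6 7 9 8

Derivation:
I0 add r1: issue@1 deps=(None,None) exec_start@1 write@3
I1 mul r4: issue@2 deps=(None,None) exec_start@2 write@3
I2 mul r2: issue@3 deps=(None,None) exec_start@3 write@6
I3 mul r3: issue@4 deps=(2,0) exec_start@6 write@7
I4 add r1: issue@5 deps=(2,1) exec_start@6 write@9
I5 mul r4: issue@6 deps=(2,3) exec_start@7 write@8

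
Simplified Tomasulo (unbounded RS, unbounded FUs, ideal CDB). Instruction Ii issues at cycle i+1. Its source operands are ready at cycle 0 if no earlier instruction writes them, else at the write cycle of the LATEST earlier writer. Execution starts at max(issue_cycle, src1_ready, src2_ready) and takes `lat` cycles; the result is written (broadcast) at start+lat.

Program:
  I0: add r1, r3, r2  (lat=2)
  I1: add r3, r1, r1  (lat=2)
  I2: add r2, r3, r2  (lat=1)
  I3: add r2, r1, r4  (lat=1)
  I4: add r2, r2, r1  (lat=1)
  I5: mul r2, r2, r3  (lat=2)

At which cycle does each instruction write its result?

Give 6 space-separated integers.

I0 add r1: issue@1 deps=(None,None) exec_start@1 write@3
I1 add r3: issue@2 deps=(0,0) exec_start@3 write@5
I2 add r2: issue@3 deps=(1,None) exec_start@5 write@6
I3 add r2: issue@4 deps=(0,None) exec_start@4 write@5
I4 add r2: issue@5 deps=(3,0) exec_start@5 write@6
I5 mul r2: issue@6 deps=(4,1) exec_start@6 write@8

Answer: 3 5 6 5 6 8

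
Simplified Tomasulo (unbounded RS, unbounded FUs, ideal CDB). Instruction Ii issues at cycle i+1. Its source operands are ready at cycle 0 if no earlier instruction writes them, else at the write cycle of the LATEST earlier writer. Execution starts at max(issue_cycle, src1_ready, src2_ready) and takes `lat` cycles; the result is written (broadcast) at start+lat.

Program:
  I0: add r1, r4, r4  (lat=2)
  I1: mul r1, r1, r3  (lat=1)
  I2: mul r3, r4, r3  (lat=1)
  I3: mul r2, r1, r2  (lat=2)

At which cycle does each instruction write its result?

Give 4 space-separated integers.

Answer: 3 4 4 6

Derivation:
I0 add r1: issue@1 deps=(None,None) exec_start@1 write@3
I1 mul r1: issue@2 deps=(0,None) exec_start@3 write@4
I2 mul r3: issue@3 deps=(None,None) exec_start@3 write@4
I3 mul r2: issue@4 deps=(1,None) exec_start@4 write@6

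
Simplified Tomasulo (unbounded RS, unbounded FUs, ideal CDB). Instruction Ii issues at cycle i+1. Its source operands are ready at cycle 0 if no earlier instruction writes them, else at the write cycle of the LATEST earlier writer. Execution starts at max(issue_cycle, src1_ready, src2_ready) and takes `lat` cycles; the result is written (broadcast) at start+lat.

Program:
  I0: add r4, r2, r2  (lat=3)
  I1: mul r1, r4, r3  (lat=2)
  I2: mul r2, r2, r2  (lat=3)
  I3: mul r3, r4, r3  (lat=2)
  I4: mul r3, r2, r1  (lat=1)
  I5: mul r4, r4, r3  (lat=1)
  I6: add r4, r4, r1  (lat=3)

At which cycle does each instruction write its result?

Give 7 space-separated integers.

Answer: 4 6 6 6 7 8 11

Derivation:
I0 add r4: issue@1 deps=(None,None) exec_start@1 write@4
I1 mul r1: issue@2 deps=(0,None) exec_start@4 write@6
I2 mul r2: issue@3 deps=(None,None) exec_start@3 write@6
I3 mul r3: issue@4 deps=(0,None) exec_start@4 write@6
I4 mul r3: issue@5 deps=(2,1) exec_start@6 write@7
I5 mul r4: issue@6 deps=(0,4) exec_start@7 write@8
I6 add r4: issue@7 deps=(5,1) exec_start@8 write@11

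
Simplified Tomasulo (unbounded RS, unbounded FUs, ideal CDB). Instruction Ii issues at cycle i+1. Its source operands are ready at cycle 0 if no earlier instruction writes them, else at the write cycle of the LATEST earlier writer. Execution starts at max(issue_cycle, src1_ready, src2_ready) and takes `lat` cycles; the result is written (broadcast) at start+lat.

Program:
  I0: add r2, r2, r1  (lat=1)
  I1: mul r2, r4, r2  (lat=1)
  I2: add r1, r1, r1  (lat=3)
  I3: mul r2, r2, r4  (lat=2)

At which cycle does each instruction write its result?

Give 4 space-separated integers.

Answer: 2 3 6 6

Derivation:
I0 add r2: issue@1 deps=(None,None) exec_start@1 write@2
I1 mul r2: issue@2 deps=(None,0) exec_start@2 write@3
I2 add r1: issue@3 deps=(None,None) exec_start@3 write@6
I3 mul r2: issue@4 deps=(1,None) exec_start@4 write@6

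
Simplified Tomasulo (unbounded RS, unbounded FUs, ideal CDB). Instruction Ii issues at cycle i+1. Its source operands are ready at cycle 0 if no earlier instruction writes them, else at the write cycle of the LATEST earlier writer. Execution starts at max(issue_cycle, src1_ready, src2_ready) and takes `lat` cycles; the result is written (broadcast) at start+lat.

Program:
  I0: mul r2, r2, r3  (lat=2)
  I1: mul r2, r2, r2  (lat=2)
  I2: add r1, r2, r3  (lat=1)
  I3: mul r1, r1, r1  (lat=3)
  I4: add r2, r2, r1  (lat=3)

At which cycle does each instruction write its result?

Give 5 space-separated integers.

Answer: 3 5 6 9 12

Derivation:
I0 mul r2: issue@1 deps=(None,None) exec_start@1 write@3
I1 mul r2: issue@2 deps=(0,0) exec_start@3 write@5
I2 add r1: issue@3 deps=(1,None) exec_start@5 write@6
I3 mul r1: issue@4 deps=(2,2) exec_start@6 write@9
I4 add r2: issue@5 deps=(1,3) exec_start@9 write@12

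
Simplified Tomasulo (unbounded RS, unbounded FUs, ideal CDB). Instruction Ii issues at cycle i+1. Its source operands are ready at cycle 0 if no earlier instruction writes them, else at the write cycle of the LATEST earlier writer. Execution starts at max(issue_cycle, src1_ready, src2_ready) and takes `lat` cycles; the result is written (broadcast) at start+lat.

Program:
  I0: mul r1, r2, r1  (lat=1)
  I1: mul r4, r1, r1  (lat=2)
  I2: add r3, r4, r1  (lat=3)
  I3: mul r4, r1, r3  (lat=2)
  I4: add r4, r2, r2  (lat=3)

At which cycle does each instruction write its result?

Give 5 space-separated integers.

I0 mul r1: issue@1 deps=(None,None) exec_start@1 write@2
I1 mul r4: issue@2 deps=(0,0) exec_start@2 write@4
I2 add r3: issue@3 deps=(1,0) exec_start@4 write@7
I3 mul r4: issue@4 deps=(0,2) exec_start@7 write@9
I4 add r4: issue@5 deps=(None,None) exec_start@5 write@8

Answer: 2 4 7 9 8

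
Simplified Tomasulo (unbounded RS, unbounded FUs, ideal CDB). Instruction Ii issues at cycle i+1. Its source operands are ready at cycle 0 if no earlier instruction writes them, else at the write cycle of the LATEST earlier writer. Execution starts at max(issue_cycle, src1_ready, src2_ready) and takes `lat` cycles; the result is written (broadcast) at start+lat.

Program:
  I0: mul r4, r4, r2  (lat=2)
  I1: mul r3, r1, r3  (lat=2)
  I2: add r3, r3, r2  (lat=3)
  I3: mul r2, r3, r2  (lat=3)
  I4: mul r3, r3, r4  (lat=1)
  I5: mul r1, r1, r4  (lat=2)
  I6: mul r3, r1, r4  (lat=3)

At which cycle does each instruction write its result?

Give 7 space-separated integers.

I0 mul r4: issue@1 deps=(None,None) exec_start@1 write@3
I1 mul r3: issue@2 deps=(None,None) exec_start@2 write@4
I2 add r3: issue@3 deps=(1,None) exec_start@4 write@7
I3 mul r2: issue@4 deps=(2,None) exec_start@7 write@10
I4 mul r3: issue@5 deps=(2,0) exec_start@7 write@8
I5 mul r1: issue@6 deps=(None,0) exec_start@6 write@8
I6 mul r3: issue@7 deps=(5,0) exec_start@8 write@11

Answer: 3 4 7 10 8 8 11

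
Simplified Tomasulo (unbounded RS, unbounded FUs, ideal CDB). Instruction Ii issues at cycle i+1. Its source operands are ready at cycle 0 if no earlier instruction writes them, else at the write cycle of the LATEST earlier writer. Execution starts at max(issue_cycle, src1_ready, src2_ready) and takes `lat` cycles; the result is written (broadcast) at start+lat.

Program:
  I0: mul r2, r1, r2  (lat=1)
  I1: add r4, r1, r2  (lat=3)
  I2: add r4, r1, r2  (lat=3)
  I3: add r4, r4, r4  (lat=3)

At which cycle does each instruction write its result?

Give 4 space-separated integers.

Answer: 2 5 6 9

Derivation:
I0 mul r2: issue@1 deps=(None,None) exec_start@1 write@2
I1 add r4: issue@2 deps=(None,0) exec_start@2 write@5
I2 add r4: issue@3 deps=(None,0) exec_start@3 write@6
I3 add r4: issue@4 deps=(2,2) exec_start@6 write@9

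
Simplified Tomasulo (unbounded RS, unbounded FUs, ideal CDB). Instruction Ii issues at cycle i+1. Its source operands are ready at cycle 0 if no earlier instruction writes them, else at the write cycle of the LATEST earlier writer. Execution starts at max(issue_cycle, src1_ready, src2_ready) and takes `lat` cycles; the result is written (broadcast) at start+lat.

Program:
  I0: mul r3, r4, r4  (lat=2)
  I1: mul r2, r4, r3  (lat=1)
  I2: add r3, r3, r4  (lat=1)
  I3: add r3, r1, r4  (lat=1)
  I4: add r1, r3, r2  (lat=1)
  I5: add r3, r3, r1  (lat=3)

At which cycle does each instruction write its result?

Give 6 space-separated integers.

I0 mul r3: issue@1 deps=(None,None) exec_start@1 write@3
I1 mul r2: issue@2 deps=(None,0) exec_start@3 write@4
I2 add r3: issue@3 deps=(0,None) exec_start@3 write@4
I3 add r3: issue@4 deps=(None,None) exec_start@4 write@5
I4 add r1: issue@5 deps=(3,1) exec_start@5 write@6
I5 add r3: issue@6 deps=(3,4) exec_start@6 write@9

Answer: 3 4 4 5 6 9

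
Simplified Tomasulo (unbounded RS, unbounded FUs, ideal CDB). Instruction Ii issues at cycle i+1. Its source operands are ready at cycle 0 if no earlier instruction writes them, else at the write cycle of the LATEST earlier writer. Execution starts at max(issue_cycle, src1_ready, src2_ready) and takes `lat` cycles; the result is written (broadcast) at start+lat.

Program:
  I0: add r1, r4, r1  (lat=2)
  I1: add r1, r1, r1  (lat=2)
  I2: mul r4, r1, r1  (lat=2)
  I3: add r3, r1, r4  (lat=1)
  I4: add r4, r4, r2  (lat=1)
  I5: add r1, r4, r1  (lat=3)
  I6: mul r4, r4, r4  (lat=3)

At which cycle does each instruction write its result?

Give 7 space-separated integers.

I0 add r1: issue@1 deps=(None,None) exec_start@1 write@3
I1 add r1: issue@2 deps=(0,0) exec_start@3 write@5
I2 mul r4: issue@3 deps=(1,1) exec_start@5 write@7
I3 add r3: issue@4 deps=(1,2) exec_start@7 write@8
I4 add r4: issue@5 deps=(2,None) exec_start@7 write@8
I5 add r1: issue@6 deps=(4,1) exec_start@8 write@11
I6 mul r4: issue@7 deps=(4,4) exec_start@8 write@11

Answer: 3 5 7 8 8 11 11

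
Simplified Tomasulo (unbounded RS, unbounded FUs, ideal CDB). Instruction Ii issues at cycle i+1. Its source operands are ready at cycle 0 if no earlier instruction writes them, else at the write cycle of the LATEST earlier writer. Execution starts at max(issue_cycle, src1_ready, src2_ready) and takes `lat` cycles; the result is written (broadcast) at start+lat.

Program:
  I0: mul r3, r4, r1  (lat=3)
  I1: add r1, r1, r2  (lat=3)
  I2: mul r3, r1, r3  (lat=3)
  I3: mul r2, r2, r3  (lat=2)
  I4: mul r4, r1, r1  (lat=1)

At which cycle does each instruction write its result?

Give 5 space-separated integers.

I0 mul r3: issue@1 deps=(None,None) exec_start@1 write@4
I1 add r1: issue@2 deps=(None,None) exec_start@2 write@5
I2 mul r3: issue@3 deps=(1,0) exec_start@5 write@8
I3 mul r2: issue@4 deps=(None,2) exec_start@8 write@10
I4 mul r4: issue@5 deps=(1,1) exec_start@5 write@6

Answer: 4 5 8 10 6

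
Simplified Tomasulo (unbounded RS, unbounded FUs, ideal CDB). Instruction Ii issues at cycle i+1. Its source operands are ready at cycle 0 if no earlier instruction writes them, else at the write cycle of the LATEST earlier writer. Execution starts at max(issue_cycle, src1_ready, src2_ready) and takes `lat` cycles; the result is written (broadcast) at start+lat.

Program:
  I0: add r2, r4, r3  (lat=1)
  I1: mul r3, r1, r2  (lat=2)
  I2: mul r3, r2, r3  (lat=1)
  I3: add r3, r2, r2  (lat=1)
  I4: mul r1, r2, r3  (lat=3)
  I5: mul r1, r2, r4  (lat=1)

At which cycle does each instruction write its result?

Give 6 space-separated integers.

I0 add r2: issue@1 deps=(None,None) exec_start@1 write@2
I1 mul r3: issue@2 deps=(None,0) exec_start@2 write@4
I2 mul r3: issue@3 deps=(0,1) exec_start@4 write@5
I3 add r3: issue@4 deps=(0,0) exec_start@4 write@5
I4 mul r1: issue@5 deps=(0,3) exec_start@5 write@8
I5 mul r1: issue@6 deps=(0,None) exec_start@6 write@7

Answer: 2 4 5 5 8 7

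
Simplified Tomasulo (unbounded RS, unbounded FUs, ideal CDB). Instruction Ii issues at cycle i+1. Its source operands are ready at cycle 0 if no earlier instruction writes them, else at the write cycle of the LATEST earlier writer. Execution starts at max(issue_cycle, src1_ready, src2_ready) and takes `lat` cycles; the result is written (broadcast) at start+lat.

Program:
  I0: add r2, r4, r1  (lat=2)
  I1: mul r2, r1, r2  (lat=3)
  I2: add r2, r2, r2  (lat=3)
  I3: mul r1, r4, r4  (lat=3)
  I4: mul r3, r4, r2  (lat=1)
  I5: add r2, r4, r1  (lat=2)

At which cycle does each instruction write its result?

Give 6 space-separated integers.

Answer: 3 6 9 7 10 9

Derivation:
I0 add r2: issue@1 deps=(None,None) exec_start@1 write@3
I1 mul r2: issue@2 deps=(None,0) exec_start@3 write@6
I2 add r2: issue@3 deps=(1,1) exec_start@6 write@9
I3 mul r1: issue@4 deps=(None,None) exec_start@4 write@7
I4 mul r3: issue@5 deps=(None,2) exec_start@9 write@10
I5 add r2: issue@6 deps=(None,3) exec_start@7 write@9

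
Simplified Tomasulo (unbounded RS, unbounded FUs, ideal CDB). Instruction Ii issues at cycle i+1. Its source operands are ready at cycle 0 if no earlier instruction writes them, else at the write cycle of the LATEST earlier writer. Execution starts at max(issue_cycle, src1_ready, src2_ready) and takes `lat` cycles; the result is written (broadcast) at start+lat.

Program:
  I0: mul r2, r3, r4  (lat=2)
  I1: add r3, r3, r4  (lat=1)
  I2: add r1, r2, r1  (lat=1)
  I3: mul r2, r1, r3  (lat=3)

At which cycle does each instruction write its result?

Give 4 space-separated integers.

I0 mul r2: issue@1 deps=(None,None) exec_start@1 write@3
I1 add r3: issue@2 deps=(None,None) exec_start@2 write@3
I2 add r1: issue@3 deps=(0,None) exec_start@3 write@4
I3 mul r2: issue@4 deps=(2,1) exec_start@4 write@7

Answer: 3 3 4 7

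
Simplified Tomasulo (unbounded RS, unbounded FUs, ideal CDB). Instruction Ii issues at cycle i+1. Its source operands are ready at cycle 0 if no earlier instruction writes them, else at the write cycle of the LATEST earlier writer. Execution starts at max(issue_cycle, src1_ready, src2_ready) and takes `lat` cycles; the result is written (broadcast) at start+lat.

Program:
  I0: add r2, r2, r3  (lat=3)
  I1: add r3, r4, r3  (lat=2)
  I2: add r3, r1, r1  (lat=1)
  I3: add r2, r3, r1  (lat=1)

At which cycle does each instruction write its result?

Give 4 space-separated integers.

Answer: 4 4 4 5

Derivation:
I0 add r2: issue@1 deps=(None,None) exec_start@1 write@4
I1 add r3: issue@2 deps=(None,None) exec_start@2 write@4
I2 add r3: issue@3 deps=(None,None) exec_start@3 write@4
I3 add r2: issue@4 deps=(2,None) exec_start@4 write@5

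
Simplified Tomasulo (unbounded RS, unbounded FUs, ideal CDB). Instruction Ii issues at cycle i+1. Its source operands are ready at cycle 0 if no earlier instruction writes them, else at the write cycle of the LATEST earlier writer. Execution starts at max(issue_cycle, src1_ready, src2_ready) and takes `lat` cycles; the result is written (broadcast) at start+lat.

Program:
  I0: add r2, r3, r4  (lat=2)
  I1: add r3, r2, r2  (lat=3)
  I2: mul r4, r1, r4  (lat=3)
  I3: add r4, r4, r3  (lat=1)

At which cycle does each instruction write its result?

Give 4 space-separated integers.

I0 add r2: issue@1 deps=(None,None) exec_start@1 write@3
I1 add r3: issue@2 deps=(0,0) exec_start@3 write@6
I2 mul r4: issue@3 deps=(None,None) exec_start@3 write@6
I3 add r4: issue@4 deps=(2,1) exec_start@6 write@7

Answer: 3 6 6 7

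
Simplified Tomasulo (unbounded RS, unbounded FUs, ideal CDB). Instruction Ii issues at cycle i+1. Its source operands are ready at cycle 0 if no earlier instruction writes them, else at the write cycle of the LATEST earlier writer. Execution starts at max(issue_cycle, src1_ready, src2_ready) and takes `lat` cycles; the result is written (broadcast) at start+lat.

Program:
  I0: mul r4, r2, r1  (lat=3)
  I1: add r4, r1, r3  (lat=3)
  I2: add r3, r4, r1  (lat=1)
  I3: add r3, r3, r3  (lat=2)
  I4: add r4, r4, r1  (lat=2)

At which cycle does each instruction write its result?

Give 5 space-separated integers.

I0 mul r4: issue@1 deps=(None,None) exec_start@1 write@4
I1 add r4: issue@2 deps=(None,None) exec_start@2 write@5
I2 add r3: issue@3 deps=(1,None) exec_start@5 write@6
I3 add r3: issue@4 deps=(2,2) exec_start@6 write@8
I4 add r4: issue@5 deps=(1,None) exec_start@5 write@7

Answer: 4 5 6 8 7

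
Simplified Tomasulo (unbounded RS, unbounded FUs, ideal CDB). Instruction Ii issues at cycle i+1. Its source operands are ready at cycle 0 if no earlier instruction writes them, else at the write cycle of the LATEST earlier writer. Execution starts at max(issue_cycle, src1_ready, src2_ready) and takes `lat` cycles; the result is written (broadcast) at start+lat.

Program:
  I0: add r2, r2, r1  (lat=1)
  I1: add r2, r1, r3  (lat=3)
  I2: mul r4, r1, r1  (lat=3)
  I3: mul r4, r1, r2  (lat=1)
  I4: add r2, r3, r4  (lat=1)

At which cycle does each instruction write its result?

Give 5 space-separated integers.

Answer: 2 5 6 6 7

Derivation:
I0 add r2: issue@1 deps=(None,None) exec_start@1 write@2
I1 add r2: issue@2 deps=(None,None) exec_start@2 write@5
I2 mul r4: issue@3 deps=(None,None) exec_start@3 write@6
I3 mul r4: issue@4 deps=(None,1) exec_start@5 write@6
I4 add r2: issue@5 deps=(None,3) exec_start@6 write@7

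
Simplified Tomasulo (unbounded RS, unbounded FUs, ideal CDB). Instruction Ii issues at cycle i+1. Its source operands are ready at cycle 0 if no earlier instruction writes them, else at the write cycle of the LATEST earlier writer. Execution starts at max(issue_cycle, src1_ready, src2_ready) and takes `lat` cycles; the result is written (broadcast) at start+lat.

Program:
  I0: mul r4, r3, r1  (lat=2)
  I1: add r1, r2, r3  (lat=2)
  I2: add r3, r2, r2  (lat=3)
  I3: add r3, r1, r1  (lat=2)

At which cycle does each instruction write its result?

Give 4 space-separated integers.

I0 mul r4: issue@1 deps=(None,None) exec_start@1 write@3
I1 add r1: issue@2 deps=(None,None) exec_start@2 write@4
I2 add r3: issue@3 deps=(None,None) exec_start@3 write@6
I3 add r3: issue@4 deps=(1,1) exec_start@4 write@6

Answer: 3 4 6 6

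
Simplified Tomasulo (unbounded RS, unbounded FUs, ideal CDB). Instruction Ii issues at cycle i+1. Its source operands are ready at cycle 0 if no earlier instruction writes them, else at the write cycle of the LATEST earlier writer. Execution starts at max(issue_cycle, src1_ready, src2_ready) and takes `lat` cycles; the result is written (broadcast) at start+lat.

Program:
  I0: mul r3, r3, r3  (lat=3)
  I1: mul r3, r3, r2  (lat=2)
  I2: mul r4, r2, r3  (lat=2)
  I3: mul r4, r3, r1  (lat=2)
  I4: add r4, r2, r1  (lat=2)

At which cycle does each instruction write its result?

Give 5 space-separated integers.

Answer: 4 6 8 8 7

Derivation:
I0 mul r3: issue@1 deps=(None,None) exec_start@1 write@4
I1 mul r3: issue@2 deps=(0,None) exec_start@4 write@6
I2 mul r4: issue@3 deps=(None,1) exec_start@6 write@8
I3 mul r4: issue@4 deps=(1,None) exec_start@6 write@8
I4 add r4: issue@5 deps=(None,None) exec_start@5 write@7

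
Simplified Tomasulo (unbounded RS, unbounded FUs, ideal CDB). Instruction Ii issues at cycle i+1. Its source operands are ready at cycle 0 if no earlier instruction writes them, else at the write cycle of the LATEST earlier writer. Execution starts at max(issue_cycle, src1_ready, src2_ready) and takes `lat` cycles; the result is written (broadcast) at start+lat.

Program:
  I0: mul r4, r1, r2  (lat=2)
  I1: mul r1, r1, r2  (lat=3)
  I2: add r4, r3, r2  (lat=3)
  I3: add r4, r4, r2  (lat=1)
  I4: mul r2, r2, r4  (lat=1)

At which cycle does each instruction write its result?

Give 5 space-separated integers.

Answer: 3 5 6 7 8

Derivation:
I0 mul r4: issue@1 deps=(None,None) exec_start@1 write@3
I1 mul r1: issue@2 deps=(None,None) exec_start@2 write@5
I2 add r4: issue@3 deps=(None,None) exec_start@3 write@6
I3 add r4: issue@4 deps=(2,None) exec_start@6 write@7
I4 mul r2: issue@5 deps=(None,3) exec_start@7 write@8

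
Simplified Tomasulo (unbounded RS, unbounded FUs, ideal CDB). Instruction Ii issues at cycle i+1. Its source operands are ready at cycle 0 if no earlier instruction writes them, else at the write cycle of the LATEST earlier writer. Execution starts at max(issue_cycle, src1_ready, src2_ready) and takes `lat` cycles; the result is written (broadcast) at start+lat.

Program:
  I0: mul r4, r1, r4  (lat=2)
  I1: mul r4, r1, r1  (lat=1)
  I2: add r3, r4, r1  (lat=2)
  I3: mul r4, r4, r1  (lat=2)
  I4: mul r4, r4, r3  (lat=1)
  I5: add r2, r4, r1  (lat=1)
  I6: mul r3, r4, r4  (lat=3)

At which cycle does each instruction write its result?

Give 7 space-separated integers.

Answer: 3 3 5 6 7 8 10

Derivation:
I0 mul r4: issue@1 deps=(None,None) exec_start@1 write@3
I1 mul r4: issue@2 deps=(None,None) exec_start@2 write@3
I2 add r3: issue@3 deps=(1,None) exec_start@3 write@5
I3 mul r4: issue@4 deps=(1,None) exec_start@4 write@6
I4 mul r4: issue@5 deps=(3,2) exec_start@6 write@7
I5 add r2: issue@6 deps=(4,None) exec_start@7 write@8
I6 mul r3: issue@7 deps=(4,4) exec_start@7 write@10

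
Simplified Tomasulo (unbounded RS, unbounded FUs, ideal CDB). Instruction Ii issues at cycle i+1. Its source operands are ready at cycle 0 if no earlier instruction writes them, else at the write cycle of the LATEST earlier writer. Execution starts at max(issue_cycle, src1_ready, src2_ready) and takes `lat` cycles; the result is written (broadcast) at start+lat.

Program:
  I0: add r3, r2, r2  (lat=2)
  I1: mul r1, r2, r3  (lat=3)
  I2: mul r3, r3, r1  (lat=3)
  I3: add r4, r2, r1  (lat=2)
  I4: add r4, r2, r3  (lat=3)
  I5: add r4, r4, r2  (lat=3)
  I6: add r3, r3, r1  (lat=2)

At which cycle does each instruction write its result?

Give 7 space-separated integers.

I0 add r3: issue@1 deps=(None,None) exec_start@1 write@3
I1 mul r1: issue@2 deps=(None,0) exec_start@3 write@6
I2 mul r3: issue@3 deps=(0,1) exec_start@6 write@9
I3 add r4: issue@4 deps=(None,1) exec_start@6 write@8
I4 add r4: issue@5 deps=(None,2) exec_start@9 write@12
I5 add r4: issue@6 deps=(4,None) exec_start@12 write@15
I6 add r3: issue@7 deps=(2,1) exec_start@9 write@11

Answer: 3 6 9 8 12 15 11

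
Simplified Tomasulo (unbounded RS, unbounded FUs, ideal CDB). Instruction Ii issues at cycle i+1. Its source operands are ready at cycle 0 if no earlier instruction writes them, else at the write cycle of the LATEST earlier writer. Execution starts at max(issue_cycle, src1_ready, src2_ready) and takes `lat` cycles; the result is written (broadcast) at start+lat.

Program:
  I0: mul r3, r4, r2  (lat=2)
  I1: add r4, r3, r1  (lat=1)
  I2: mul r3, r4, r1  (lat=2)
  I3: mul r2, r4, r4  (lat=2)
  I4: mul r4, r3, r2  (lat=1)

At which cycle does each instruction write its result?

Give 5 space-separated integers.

I0 mul r3: issue@1 deps=(None,None) exec_start@1 write@3
I1 add r4: issue@2 deps=(0,None) exec_start@3 write@4
I2 mul r3: issue@3 deps=(1,None) exec_start@4 write@6
I3 mul r2: issue@4 deps=(1,1) exec_start@4 write@6
I4 mul r4: issue@5 deps=(2,3) exec_start@6 write@7

Answer: 3 4 6 6 7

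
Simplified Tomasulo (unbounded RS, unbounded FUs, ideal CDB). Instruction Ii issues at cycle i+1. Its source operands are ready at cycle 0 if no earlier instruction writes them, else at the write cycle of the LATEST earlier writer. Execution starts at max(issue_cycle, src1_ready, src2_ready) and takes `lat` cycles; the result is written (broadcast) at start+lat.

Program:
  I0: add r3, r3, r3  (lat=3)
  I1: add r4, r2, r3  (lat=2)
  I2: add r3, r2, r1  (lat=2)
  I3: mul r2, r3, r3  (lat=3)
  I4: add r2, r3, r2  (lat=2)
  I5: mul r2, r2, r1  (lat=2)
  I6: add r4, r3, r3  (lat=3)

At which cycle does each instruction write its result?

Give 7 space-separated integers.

Answer: 4 6 5 8 10 12 10

Derivation:
I0 add r3: issue@1 deps=(None,None) exec_start@1 write@4
I1 add r4: issue@2 deps=(None,0) exec_start@4 write@6
I2 add r3: issue@3 deps=(None,None) exec_start@3 write@5
I3 mul r2: issue@4 deps=(2,2) exec_start@5 write@8
I4 add r2: issue@5 deps=(2,3) exec_start@8 write@10
I5 mul r2: issue@6 deps=(4,None) exec_start@10 write@12
I6 add r4: issue@7 deps=(2,2) exec_start@7 write@10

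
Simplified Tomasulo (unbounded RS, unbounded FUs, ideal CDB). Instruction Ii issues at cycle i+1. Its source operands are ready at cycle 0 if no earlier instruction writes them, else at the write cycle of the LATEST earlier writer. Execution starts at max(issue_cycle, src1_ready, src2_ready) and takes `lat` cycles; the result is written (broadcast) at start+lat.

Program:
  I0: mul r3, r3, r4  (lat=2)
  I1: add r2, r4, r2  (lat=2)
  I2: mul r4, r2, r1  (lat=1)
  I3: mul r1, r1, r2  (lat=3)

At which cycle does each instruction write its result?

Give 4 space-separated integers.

Answer: 3 4 5 7

Derivation:
I0 mul r3: issue@1 deps=(None,None) exec_start@1 write@3
I1 add r2: issue@2 deps=(None,None) exec_start@2 write@4
I2 mul r4: issue@3 deps=(1,None) exec_start@4 write@5
I3 mul r1: issue@4 deps=(None,1) exec_start@4 write@7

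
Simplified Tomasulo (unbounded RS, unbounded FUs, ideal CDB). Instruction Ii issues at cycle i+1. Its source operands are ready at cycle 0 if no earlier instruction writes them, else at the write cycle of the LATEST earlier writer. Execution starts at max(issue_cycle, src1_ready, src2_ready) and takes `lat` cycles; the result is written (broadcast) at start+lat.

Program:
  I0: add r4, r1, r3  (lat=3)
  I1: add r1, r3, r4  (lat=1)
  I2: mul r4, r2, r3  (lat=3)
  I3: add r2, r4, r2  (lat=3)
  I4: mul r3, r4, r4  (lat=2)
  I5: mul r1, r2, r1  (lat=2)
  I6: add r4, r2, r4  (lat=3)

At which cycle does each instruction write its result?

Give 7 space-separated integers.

Answer: 4 5 6 9 8 11 12

Derivation:
I0 add r4: issue@1 deps=(None,None) exec_start@1 write@4
I1 add r1: issue@2 deps=(None,0) exec_start@4 write@5
I2 mul r4: issue@3 deps=(None,None) exec_start@3 write@6
I3 add r2: issue@4 deps=(2,None) exec_start@6 write@9
I4 mul r3: issue@5 deps=(2,2) exec_start@6 write@8
I5 mul r1: issue@6 deps=(3,1) exec_start@9 write@11
I6 add r4: issue@7 deps=(3,2) exec_start@9 write@12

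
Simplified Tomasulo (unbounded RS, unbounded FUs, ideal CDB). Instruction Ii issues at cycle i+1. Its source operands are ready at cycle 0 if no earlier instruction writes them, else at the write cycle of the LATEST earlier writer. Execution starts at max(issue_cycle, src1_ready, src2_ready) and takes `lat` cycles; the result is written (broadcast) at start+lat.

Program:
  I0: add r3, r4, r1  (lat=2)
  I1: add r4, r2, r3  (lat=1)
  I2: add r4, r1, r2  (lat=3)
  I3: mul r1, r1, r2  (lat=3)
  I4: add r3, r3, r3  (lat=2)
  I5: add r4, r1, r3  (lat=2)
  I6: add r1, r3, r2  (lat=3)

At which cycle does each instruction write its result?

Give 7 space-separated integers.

Answer: 3 4 6 7 7 9 10

Derivation:
I0 add r3: issue@1 deps=(None,None) exec_start@1 write@3
I1 add r4: issue@2 deps=(None,0) exec_start@3 write@4
I2 add r4: issue@3 deps=(None,None) exec_start@3 write@6
I3 mul r1: issue@4 deps=(None,None) exec_start@4 write@7
I4 add r3: issue@5 deps=(0,0) exec_start@5 write@7
I5 add r4: issue@6 deps=(3,4) exec_start@7 write@9
I6 add r1: issue@7 deps=(4,None) exec_start@7 write@10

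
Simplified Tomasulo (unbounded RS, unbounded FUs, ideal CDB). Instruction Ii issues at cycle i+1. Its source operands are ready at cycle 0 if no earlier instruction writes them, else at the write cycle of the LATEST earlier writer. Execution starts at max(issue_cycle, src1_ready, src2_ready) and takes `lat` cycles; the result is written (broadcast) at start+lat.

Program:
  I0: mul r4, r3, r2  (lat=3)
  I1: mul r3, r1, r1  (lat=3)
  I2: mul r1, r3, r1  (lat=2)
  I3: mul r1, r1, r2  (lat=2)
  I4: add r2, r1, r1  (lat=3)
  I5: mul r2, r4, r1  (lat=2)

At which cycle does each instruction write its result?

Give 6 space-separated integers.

Answer: 4 5 7 9 12 11

Derivation:
I0 mul r4: issue@1 deps=(None,None) exec_start@1 write@4
I1 mul r3: issue@2 deps=(None,None) exec_start@2 write@5
I2 mul r1: issue@3 deps=(1,None) exec_start@5 write@7
I3 mul r1: issue@4 deps=(2,None) exec_start@7 write@9
I4 add r2: issue@5 deps=(3,3) exec_start@9 write@12
I5 mul r2: issue@6 deps=(0,3) exec_start@9 write@11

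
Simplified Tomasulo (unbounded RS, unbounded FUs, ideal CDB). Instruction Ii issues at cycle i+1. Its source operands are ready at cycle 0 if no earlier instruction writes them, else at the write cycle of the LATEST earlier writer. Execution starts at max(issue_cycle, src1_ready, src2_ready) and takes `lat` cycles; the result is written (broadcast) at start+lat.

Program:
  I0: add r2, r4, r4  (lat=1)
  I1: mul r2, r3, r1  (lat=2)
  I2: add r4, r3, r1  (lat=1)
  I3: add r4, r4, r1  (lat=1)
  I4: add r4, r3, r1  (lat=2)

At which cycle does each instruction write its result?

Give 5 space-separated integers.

Answer: 2 4 4 5 7

Derivation:
I0 add r2: issue@1 deps=(None,None) exec_start@1 write@2
I1 mul r2: issue@2 deps=(None,None) exec_start@2 write@4
I2 add r4: issue@3 deps=(None,None) exec_start@3 write@4
I3 add r4: issue@4 deps=(2,None) exec_start@4 write@5
I4 add r4: issue@5 deps=(None,None) exec_start@5 write@7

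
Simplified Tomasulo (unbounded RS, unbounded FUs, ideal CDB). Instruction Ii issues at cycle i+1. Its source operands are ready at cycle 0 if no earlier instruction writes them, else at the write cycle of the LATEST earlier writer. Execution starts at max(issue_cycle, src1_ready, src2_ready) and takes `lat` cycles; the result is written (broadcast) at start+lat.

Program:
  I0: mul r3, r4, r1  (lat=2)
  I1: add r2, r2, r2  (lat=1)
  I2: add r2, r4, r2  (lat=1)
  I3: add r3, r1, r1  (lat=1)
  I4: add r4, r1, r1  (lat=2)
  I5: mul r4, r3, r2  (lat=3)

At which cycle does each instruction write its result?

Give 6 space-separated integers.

I0 mul r3: issue@1 deps=(None,None) exec_start@1 write@3
I1 add r2: issue@2 deps=(None,None) exec_start@2 write@3
I2 add r2: issue@3 deps=(None,1) exec_start@3 write@4
I3 add r3: issue@4 deps=(None,None) exec_start@4 write@5
I4 add r4: issue@5 deps=(None,None) exec_start@5 write@7
I5 mul r4: issue@6 deps=(3,2) exec_start@6 write@9

Answer: 3 3 4 5 7 9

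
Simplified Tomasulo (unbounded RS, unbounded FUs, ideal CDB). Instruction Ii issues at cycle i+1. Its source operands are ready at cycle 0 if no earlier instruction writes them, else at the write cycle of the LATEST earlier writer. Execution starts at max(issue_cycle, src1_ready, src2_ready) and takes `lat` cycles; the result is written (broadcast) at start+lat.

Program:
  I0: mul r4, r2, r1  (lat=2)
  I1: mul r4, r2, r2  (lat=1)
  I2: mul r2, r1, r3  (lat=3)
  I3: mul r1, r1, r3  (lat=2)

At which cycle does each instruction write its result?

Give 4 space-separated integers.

Answer: 3 3 6 6

Derivation:
I0 mul r4: issue@1 deps=(None,None) exec_start@1 write@3
I1 mul r4: issue@2 deps=(None,None) exec_start@2 write@3
I2 mul r2: issue@3 deps=(None,None) exec_start@3 write@6
I3 mul r1: issue@4 deps=(None,None) exec_start@4 write@6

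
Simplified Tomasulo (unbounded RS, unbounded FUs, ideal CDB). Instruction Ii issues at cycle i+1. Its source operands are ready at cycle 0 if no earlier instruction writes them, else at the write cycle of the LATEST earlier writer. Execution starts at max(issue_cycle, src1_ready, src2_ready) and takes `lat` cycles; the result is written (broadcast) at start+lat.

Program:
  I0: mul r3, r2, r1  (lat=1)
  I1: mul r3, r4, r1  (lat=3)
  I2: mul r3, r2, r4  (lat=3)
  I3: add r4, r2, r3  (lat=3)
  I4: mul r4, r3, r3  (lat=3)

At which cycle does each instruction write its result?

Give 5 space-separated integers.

Answer: 2 5 6 9 9

Derivation:
I0 mul r3: issue@1 deps=(None,None) exec_start@1 write@2
I1 mul r3: issue@2 deps=(None,None) exec_start@2 write@5
I2 mul r3: issue@3 deps=(None,None) exec_start@3 write@6
I3 add r4: issue@4 deps=(None,2) exec_start@6 write@9
I4 mul r4: issue@5 deps=(2,2) exec_start@6 write@9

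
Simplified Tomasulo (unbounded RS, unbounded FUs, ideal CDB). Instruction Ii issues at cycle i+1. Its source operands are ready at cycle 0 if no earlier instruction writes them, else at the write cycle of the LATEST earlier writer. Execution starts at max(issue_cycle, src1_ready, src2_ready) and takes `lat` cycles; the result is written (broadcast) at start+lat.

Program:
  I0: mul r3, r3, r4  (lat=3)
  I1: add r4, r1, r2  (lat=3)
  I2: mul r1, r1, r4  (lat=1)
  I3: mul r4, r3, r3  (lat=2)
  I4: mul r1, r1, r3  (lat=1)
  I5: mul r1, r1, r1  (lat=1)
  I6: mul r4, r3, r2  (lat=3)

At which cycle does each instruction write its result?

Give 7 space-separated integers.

I0 mul r3: issue@1 deps=(None,None) exec_start@1 write@4
I1 add r4: issue@2 deps=(None,None) exec_start@2 write@5
I2 mul r1: issue@3 deps=(None,1) exec_start@5 write@6
I3 mul r4: issue@4 deps=(0,0) exec_start@4 write@6
I4 mul r1: issue@5 deps=(2,0) exec_start@6 write@7
I5 mul r1: issue@6 deps=(4,4) exec_start@7 write@8
I6 mul r4: issue@7 deps=(0,None) exec_start@7 write@10

Answer: 4 5 6 6 7 8 10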